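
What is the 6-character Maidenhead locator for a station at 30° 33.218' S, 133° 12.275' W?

CF39jk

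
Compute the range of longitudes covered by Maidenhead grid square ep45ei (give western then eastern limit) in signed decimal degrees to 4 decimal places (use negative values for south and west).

-91.6667, -91.5833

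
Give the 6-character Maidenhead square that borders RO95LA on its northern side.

Latitude subsquare a = 0; +1 → 1 = b.
The longitude characters are unchanged.

RO95lb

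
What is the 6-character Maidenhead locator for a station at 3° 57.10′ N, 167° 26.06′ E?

RJ33rw

Add 180° to longitude and 90° to latitude: 347.4343, 93.9517.
Field: 347.4343/20 → 17 → R, 93.9517/10 → 9 → J; chars RJ.
Square: 7.4343/2 → 3, 3.9517/1 → 3; chars 33.
Subsquare: 1.4343/0.0833333 → 17 → r, 0.9517/0.0416667 → 22 → w; chars rw.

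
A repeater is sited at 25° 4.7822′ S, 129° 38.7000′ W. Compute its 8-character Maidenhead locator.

CG54ew20

Shift to the Maidenhead origin (180°W, 90°S): lon 50.35500, lat 64.92030.
Field: 50.35500/20 → 2 → C, 64.92030/10 → 6 → G; chars CG.
Square: 10.35500/2 → 5, 4.92030/1 → 4; chars 54.
Subsquare: 0.35500/0.0833333 → 4 → e, 0.92030/0.0416667 → 22 → w; chars ew.
Extended square: 0.02167/0.00833333 → 2, 0.00363/0.00416667 → 0; chars 20.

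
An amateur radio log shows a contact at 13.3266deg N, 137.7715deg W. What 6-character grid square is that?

CK13ch

Add 180° to longitude and 90° to latitude: 42.2285, 103.3266.
Field: lon ⌊42.2285/20⌋ = 2 → C; lat ⌊103.3266/10⌋ = 10 → K.
Square: lon ⌊2.2285/2⌋ = 1; lat ⌊3.3266/1⌋ = 3.
Subsquare: lon ⌊0.2285/0.0833333⌋ = 2 → c; lat ⌊0.3266/0.0416667⌋ = 7 → h.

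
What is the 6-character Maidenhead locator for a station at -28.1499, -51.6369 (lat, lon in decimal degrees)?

Offset from 180°W / 90°S: lon 128.3631°, lat 61.8501°.
Field: lon ⌊128.3631/20⌋ = 6 → G; lat ⌊61.8501/10⌋ = 6 → G.
Square: lon ⌊8.3631/2⌋ = 4; lat ⌊1.8501/1⌋ = 1.
Subsquare: lon ⌊0.3631/0.0833333⌋ = 4 → e; lat ⌊0.8501/0.0416667⌋ = 20 → u.

GG41eu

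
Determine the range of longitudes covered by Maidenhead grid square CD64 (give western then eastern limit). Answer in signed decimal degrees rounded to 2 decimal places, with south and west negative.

-128.00, -126.00

Field C=2, D=3: +2·20° lon, +3·10° lat → SW at lon -140°, lat -60°.
Square 6, 4: +6·2° lon, +4·1° lat → SW at lon -128°, lat -56°.
Cell spans 2° lon × 1° lat.
west -128.00, east -126.00.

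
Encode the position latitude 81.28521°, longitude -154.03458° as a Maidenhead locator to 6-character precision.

BR21xg

Shift to the Maidenhead origin (180°W, 90°S): lon 25.9654, lat 171.2852.
Field: 25.9654/20 → 1 → B, 171.2852/10 → 17 → R; chars BR.
Square: 5.9654/2 → 2, 1.2852/1 → 1; chars 21.
Subsquare: 1.9654/0.0833333 → 23 → x, 0.2852/0.0416667 → 6 → g; chars xg.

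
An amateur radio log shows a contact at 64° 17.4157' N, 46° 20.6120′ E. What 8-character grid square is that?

LP34eg19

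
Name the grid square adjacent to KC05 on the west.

Longitude square 0; −1 → -1, wraps to 9, carry into field.
Longitude field K = 10; −1 → 9 = J.
The latitude characters are unchanged.

JC95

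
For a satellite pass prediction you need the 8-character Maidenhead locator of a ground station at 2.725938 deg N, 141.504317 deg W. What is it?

BJ92fr94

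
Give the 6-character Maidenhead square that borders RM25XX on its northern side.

Latitude subsquare x = 23; +1 → 24, wraps to 0 = a, carry into square.
Latitude square 5; +1 → 6.
The longitude characters are unchanged.

RM26xa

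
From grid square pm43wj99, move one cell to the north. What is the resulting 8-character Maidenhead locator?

PM43wk90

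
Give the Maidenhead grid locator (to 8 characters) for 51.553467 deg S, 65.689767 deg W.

Shift to the Maidenhead origin (180°W, 90°S): lon 114.31023, lat 38.44653.
Field (20°×10°, letters A–R): 114.31023/20 → 5 → F, 38.44653/10 → 3 → D; chars FD.
Square (2°×1°, digits 0–9): 14.31023/2 → 7, 8.44653/1 → 8; chars 78.
Subsquare (5′×2.5′, letters a–x): 0.31023/0.0833333 → 3 → d, 0.44653/0.0416667 → 10 → k; chars dk.
Extended square (30″×15″, digits 0–9): 0.06023/0.00833333 → 7, 0.02987/0.00416667 → 7; chars 77.

FD78dk77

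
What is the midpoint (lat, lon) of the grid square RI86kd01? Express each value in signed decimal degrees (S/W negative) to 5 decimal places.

-3.86875, 176.83750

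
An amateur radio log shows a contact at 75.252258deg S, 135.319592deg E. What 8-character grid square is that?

PB74pr89

Offset from 180°W / 90°S: lon 315.31959°, lat 14.74774°.
Field: lon ⌊315.31959/20⌋ = 15 → P; lat ⌊14.74774/10⌋ = 1 → B.
Square: lon ⌊15.31959/2⌋ = 7; lat ⌊4.74774/1⌋ = 4.
Subsquare: lon ⌊1.31959/0.0833333⌋ = 15 → p; lat ⌊0.74774/0.0416667⌋ = 17 → r.
Extended square: lon ⌊0.06959/0.00833333⌋ = 8; lat ⌊0.03941/0.00416667⌋ = 9.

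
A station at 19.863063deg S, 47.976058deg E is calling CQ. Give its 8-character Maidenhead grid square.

Add 180° to longitude and 90° to latitude: 227.97606, 70.13694.
Field (20°×10°, letters A–R): lon ⌊227.97606/20⌋ = 11 → L; lat ⌊70.13694/10⌋ = 7 → H.
Square (2°×1°, digits 0–9): lon ⌊7.97606/2⌋ = 3; lat ⌊0.13694/1⌋ = 0.
Subsquare (5′×2.5′, letters a–x): lon ⌊1.97606/0.0833333⌋ = 23 → x; lat ⌊0.13694/0.0416667⌋ = 3 → d.
Extended square (30″×15″, digits 0–9): lon ⌊0.05939/0.00833333⌋ = 7; lat ⌊0.01194/0.00416667⌋ = 2.

LH30xd72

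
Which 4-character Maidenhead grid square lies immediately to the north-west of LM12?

LM03

Longitude square 1; −1 → 0.
Latitude square 2; +1 → 3.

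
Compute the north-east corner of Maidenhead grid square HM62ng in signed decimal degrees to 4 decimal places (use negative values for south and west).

Field H=7, M=12: +7·20° lon, +12·10° lat → SW at lon -40°, lat 30°.
Square 6, 2: +6·2° lon, +2·1° lat → SW at lon -28°, lat 32°.
Subsquare n=13, g=6: +13·0.0833333° lon, +6·0.0416667° lat → SW at lon -26.9167°, lat 32.25°.
Cell spans 0.0833333° lon × 0.0416667° lat. NE corner is SW corner plus one full cell.
latitude 32.2917, longitude -26.8333.

32.2917, -26.8333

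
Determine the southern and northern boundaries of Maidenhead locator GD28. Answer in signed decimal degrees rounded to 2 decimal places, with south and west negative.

Field G=6, D=3: +6·20° lon, +3·10° lat → SW at lon -60°, lat -60°.
Square 2, 8: +2·2° lon, +8·1° lat → SW at lon -56°, lat -52°.
Cell spans 2° lon × 1° lat.
south -52.00, north -51.00.

-52.00, -51.00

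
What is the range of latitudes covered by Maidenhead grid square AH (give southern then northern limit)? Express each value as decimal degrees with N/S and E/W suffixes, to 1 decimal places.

Field A=0, H=7: +0·20° lon, +7·10° lat → SW at lon -180°, lat -20°.
Cell spans 20° lon × 10° lat.
south 20.0° S, north 10.0° S.

20.0° S, 10.0° S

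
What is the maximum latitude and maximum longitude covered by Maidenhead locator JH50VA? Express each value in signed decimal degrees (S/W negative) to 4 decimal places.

-19.9583, 11.8333

Field J=9, H=7: +9·20° lon, +7·10° lat → SW at lon 0°, lat -20°.
Square 5, 0: +5·2° lon, +0·1° lat → SW at lon 10°, lat -20°.
Subsquare v=21, a=0: +21·0.0833333° lon, +0·0.0416667° lat → SW at lon 11.75°, lat -20°.
Cell spans 0.0833333° lon × 0.0416667° lat. NE corner is SW corner plus one full cell.
latitude -19.9583, longitude 11.8333.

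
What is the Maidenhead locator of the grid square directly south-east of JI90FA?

JH99gx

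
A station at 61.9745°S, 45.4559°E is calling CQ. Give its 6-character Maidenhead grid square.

LC28ra

Offset from 180°W / 90°S: lon 225.4559°, lat 28.0255°.
Field: lon ⌊225.4559/20⌋ = 11 → L; lat ⌊28.0255/10⌋ = 2 → C.
Square: lon ⌊5.4559/2⌋ = 2; lat ⌊8.0255/1⌋ = 8.
Subsquare: lon ⌊1.4559/0.0833333⌋ = 17 → r; lat ⌊0.0255/0.0416667⌋ = 0 → a.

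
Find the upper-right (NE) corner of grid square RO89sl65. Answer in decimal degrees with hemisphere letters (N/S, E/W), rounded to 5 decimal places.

59.48333° N, 177.55833° E

Field R=17, O=14: +17·20° lon, +14·10° lat → SW at lon 160°, lat 50°.
Square 8, 9: +8·2° lon, +9·1° lat → SW at lon 176°, lat 59°.
Subsquare s=18, l=11: +18·0.0833333° lon, +11·0.0416667° lat → SW at lon 177.5°, lat 59.4583°.
Extended square 6, 5: +6·0.00833333° lon, +5·0.00416667° lat → SW at lon 177.55°, lat 59.4792°.
Cell spans 0.00833333° lon × 0.00416667° lat. NE corner is SW corner plus one full cell.
latitude 59.48333° N, longitude 177.55833° E.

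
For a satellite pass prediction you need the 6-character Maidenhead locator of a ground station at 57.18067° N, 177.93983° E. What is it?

RO87xe

Add 180° to longitude and 90° to latitude: 357.9398, 147.1807.
Field: lon ⌊357.9398/20⌋ = 17 → R; lat ⌊147.1807/10⌋ = 14 → O.
Square: lon ⌊17.9398/2⌋ = 8; lat ⌊7.1807/1⌋ = 7.
Subsquare: lon ⌊1.9398/0.0833333⌋ = 23 → x; lat ⌊0.1807/0.0416667⌋ = 4 → e.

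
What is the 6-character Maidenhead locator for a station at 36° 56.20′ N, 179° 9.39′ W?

Offset from 180°W / 90°S: lon 0.8435°, lat 126.9367°.
Field: lon ⌊0.8435/20⌋ = 0 → A; lat ⌊126.9367/10⌋ = 12 → M.
Square: lon ⌊0.8435/2⌋ = 0; lat ⌊6.9367/1⌋ = 6.
Subsquare: lon ⌊0.8435/0.0833333⌋ = 10 → k; lat ⌊0.9367/0.0416667⌋ = 22 → w.

AM06kw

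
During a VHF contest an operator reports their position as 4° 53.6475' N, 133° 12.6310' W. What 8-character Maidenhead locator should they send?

CJ34jv44

Offset from 180°W / 90°S: lon 46.78948°, lat 94.89413°.
Field (20°×10°, letters A–R): lon ⌊46.78948/20⌋ = 2 → C; lat ⌊94.89413/10⌋ = 9 → J.
Square (2°×1°, digits 0–9): lon ⌊6.78948/2⌋ = 3; lat ⌊4.89413/1⌋ = 4.
Subsquare (5′×2.5′, letters a–x): lon ⌊0.78948/0.0833333⌋ = 9 → j; lat ⌊0.89413/0.0416667⌋ = 21 → v.
Extended square (30″×15″, digits 0–9): lon ⌊0.03948/0.00833333⌋ = 4; lat ⌊0.01913/0.00416667⌋ = 4.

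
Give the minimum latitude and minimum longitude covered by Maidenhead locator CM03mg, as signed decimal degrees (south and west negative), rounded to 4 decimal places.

33.2500, -139.0000

Field C=2, M=12: +2·20° lon, +12·10° lat → SW at lon -140°, lat 30°.
Square 0, 3: +0·2° lon, +3·1° lat → SW at lon -140°, lat 33°.
Subsquare m=12, g=6: +12·0.0833333° lon, +6·0.0416667° lat → SW at lon -139°, lat 33.25°.
latitude 33.2500, longitude -139.0000.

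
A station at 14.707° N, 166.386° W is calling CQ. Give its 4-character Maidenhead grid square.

AK64

Offset from 180°W / 90°S: lon 13.61°, lat 104.71°.
Field: lon ⌊13.61/20⌋ = 0 → A; lat ⌊104.71/10⌋ = 10 → K.
Square: lon ⌊13.61/2⌋ = 6; lat ⌊4.71/1⌋ = 4.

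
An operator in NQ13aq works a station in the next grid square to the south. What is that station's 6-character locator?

NQ13ap

Latitude subsquare q = 16; −1 → 15 = p.
The longitude characters are unchanged.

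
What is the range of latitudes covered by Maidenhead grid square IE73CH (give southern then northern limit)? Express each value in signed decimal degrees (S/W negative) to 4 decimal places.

-46.7083, -46.6667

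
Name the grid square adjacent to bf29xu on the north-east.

Longitude subsquare x = 23; +1 → 24, wraps to 0 = a, carry into square.
Longitude square 2; +1 → 3.
Latitude subsquare u = 20; +1 → 21 = v.

BF39av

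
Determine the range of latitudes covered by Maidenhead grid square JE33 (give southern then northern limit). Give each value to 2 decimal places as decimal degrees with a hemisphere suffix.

47.00° S, 46.00° S

Field J=9, E=4: +9·20° lon, +4·10° lat → SW at lon 0°, lat -50°.
Square 3, 3: +3·2° lon, +3·1° lat → SW at lon 6°, lat -47°.
Cell spans 2° lon × 1° lat.
south 47.00° S, north 46.00° S.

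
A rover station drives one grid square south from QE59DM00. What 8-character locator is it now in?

Latitude extended square 0; −1 → -1, wraps to 9, carry into subsquare.
Latitude subsquare m = 12; −1 → 11 = l.
The longitude characters are unchanged.

QE59dl09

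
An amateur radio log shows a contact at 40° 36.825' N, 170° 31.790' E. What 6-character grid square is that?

Add 180° to longitude and 90° to latitude: 350.5298, 130.6138.
Field: lon ⌊350.5298/20⌋ = 17 → R; lat ⌊130.6138/10⌋ = 13 → N.
Square: lon ⌊10.5298/2⌋ = 5; lat ⌊0.6138/1⌋ = 0.
Subsquare: lon ⌊0.5298/0.0833333⌋ = 6 → g; lat ⌊0.6138/0.0416667⌋ = 14 → o.

RN50go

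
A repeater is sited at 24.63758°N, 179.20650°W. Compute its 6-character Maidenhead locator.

Add 180° to longitude and 90° to latitude: 0.7935, 114.6376.
Field: 0.7935/20 → 0 → A, 114.6376/10 → 11 → L; chars AL.
Square: 0.7935/2 → 0, 4.6376/1 → 4; chars 04.
Subsquare: 0.7935/0.0833333 → 9 → j, 0.6376/0.0416667 → 15 → p; chars jp.

AL04jp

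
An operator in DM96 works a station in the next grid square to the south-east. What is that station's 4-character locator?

Longitude square 9; +1 → 10, wraps to 0, carry into field.
Longitude field D = 3; +1 → 4 = E.
Latitude square 6; −1 → 5.

EM05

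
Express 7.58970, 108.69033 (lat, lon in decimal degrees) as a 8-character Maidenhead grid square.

OJ47io21

Add 180° to longitude and 90° to latitude: 288.69033, 97.58970.
Field (20°×10°, letters A–R): 288.69033/20 → 14 → O, 97.58970/10 → 9 → J; chars OJ.
Square (2°×1°, digits 0–9): 8.69033/2 → 4, 7.58970/1 → 7; chars 47.
Subsquare (5′×2.5′, letters a–x): 0.69033/0.0833333 → 8 → i, 0.58970/0.0416667 → 14 → o; chars io.
Extended square (30″×15″, digits 0–9): 0.02366/0.00833333 → 2, 0.00637/0.00416667 → 1; chars 21.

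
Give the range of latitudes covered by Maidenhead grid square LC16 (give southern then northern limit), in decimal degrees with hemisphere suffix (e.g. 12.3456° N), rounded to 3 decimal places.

Field L=11, C=2: +11·20° lon, +2·10° lat → SW at lon 40°, lat -70°.
Square 1, 6: +1·2° lon, +6·1° lat → SW at lon 42°, lat -64°.
Cell spans 2° lon × 1° lat.
south 64.000° S, north 63.000° S.

64.000° S, 63.000° S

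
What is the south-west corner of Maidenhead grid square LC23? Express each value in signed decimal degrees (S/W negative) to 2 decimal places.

-67.00, 44.00

Field L=11, C=2: +11·20° lon, +2·10° lat → SW at lon 40°, lat -70°.
Square 2, 3: +2·2° lon, +3·1° lat → SW at lon 44°, lat -67°.
latitude -67.00, longitude 44.00.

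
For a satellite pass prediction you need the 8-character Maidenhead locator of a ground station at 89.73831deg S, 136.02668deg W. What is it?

CA10xg62

Shift to the Maidenhead origin (180°W, 90°S): lon 43.97332, lat 0.26169.
Field: lon ⌊43.97332/20⌋ = 2 → C; lat ⌊0.26169/10⌋ = 0 → A.
Square: lon ⌊3.97332/2⌋ = 1; lat ⌊0.26169/1⌋ = 0.
Subsquare: lon ⌊1.97332/0.0833333⌋ = 23 → x; lat ⌊0.26169/0.0416667⌋ = 6 → g.
Extended square: lon ⌊0.05665/0.00833333⌋ = 6; lat ⌊0.01169/0.00416667⌋ = 2.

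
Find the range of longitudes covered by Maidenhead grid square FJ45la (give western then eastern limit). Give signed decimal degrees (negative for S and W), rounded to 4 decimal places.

Field F=5, J=9: +5·20° lon, +9·10° lat → SW at lon -80°, lat 0°.
Square 4, 5: +4·2° lon, +5·1° lat → SW at lon -72°, lat 5°.
Subsquare l=11, a=0: +11·0.0833333° lon, +0·0.0416667° lat → SW at lon -71.0833°, lat 5°.
Cell spans 0.0833333° lon × 0.0416667° lat.
west -71.0833, east -71.0000.

-71.0833, -71.0000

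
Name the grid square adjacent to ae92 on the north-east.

Longitude square 9; +1 → 10, wraps to 0, carry into field.
Longitude field A = 0; +1 → 1 = B.
Latitude square 2; +1 → 3.

BE03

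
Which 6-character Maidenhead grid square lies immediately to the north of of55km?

Latitude subsquare m = 12; +1 → 13 = n.
The longitude characters are unchanged.

OF55kn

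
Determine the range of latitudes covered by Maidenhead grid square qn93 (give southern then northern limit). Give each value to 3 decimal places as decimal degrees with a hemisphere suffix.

Field Q=16, N=13: +16·20° lon, +13·10° lat → SW at lon 140°, lat 40°.
Square 9, 3: +9·2° lon, +3·1° lat → SW at lon 158°, lat 43°.
Cell spans 2° lon × 1° lat.
south 43.000° N, north 44.000° N.

43.000° N, 44.000° N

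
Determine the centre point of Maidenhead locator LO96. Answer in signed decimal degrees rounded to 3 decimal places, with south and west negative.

56.500, 59.000

Field L=11, O=14: +11·20° lon, +14·10° lat → SW at lon 40°, lat 50°.
Square 9, 6: +9·2° lon, +6·1° lat → SW at lon 58°, lat 56°.
Cell spans 2° lon × 1° lat. Centre is SW corner plus half of each.
latitude 56.500, longitude 59.000.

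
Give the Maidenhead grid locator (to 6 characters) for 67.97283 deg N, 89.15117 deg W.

EP57kx

Add 180° to longitude and 90° to latitude: 90.8488, 157.9728.
Field (20°×10°, letters A–R): lon ⌊90.8488/20⌋ = 4 → E; lat ⌊157.9728/10⌋ = 15 → P.
Square (2°×1°, digits 0–9): lon ⌊10.8488/2⌋ = 5; lat ⌊7.9728/1⌋ = 7.
Subsquare (5′×2.5′, letters a–x): lon ⌊0.8488/0.0833333⌋ = 10 → k; lat ⌊0.9728/0.0416667⌋ = 23 → x.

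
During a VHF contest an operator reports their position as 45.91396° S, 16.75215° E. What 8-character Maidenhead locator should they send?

Offset from 180°W / 90°S: lon 196.75215°, lat 44.08604°.
Field: lon ⌊196.75215/20⌋ = 9 → J; lat ⌊44.08604/10⌋ = 4 → E.
Square: lon ⌊16.75215/2⌋ = 8; lat ⌊4.08604/1⌋ = 4.
Subsquare: lon ⌊0.75215/0.0833333⌋ = 9 → j; lat ⌊0.08604/0.0416667⌋ = 2 → c.
Extended square: lon ⌊0.00215/0.00833333⌋ = 0; lat ⌊0.00271/0.00416667⌋ = 0.

JE84jc00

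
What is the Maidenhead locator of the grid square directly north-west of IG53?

Longitude square 5; −1 → 4.
Latitude square 3; +1 → 4.

IG44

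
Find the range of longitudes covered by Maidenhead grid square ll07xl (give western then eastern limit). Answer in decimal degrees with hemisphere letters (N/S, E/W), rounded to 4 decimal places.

41.9167° E, 42.0000° E

Field L=11, L=11: +11·20° lon, +11·10° lat → SW at lon 40°, lat 20°.
Square 0, 7: +0·2° lon, +7·1° lat → SW at lon 40°, lat 27°.
Subsquare x=23, l=11: +23·0.0833333° lon, +11·0.0416667° lat → SW at lon 41.9167°, lat 27.4583°.
Cell spans 0.0833333° lon × 0.0416667° lat.
west 41.9167° E, east 42.0000° E.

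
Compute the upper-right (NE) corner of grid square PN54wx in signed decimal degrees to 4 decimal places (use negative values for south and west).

45.0000, 131.9167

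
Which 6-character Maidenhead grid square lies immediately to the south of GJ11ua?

Latitude subsquare a = 0; −1 → -1, wraps to 23 = x, carry into square.
Latitude square 1; −1 → 0.
The longitude characters are unchanged.

GJ10ux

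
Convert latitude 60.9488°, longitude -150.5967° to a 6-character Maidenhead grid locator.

Shift to the Maidenhead origin (180°W, 90°S): lon 29.4033, lat 150.9488.
Field: 29.4033/20 → 1 → B, 150.9488/10 → 15 → P; chars BP.
Square: 9.4033/2 → 4, 0.9488/1 → 0; chars 40.
Subsquare: 1.4033/0.0833333 → 16 → q, 0.9488/0.0416667 → 22 → w; chars qw.

BP40qw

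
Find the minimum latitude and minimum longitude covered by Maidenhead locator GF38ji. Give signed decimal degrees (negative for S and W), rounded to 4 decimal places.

Field G=6, F=5: +6·20° lon, +5·10° lat → SW at lon -60°, lat -40°.
Square 3, 8: +3·2° lon, +8·1° lat → SW at lon -54°, lat -32°.
Subsquare j=9, i=8: +9·0.0833333° lon, +8·0.0416667° lat → SW at lon -53.25°, lat -31.6667°.
latitude -31.6667, longitude -53.2500.

-31.6667, -53.2500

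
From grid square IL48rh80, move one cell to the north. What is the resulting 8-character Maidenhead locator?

IL48rh81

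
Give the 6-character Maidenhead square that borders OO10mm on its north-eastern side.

Longitude subsquare m = 12; +1 → 13 = n.
Latitude subsquare m = 12; +1 → 13 = n.

OO10nn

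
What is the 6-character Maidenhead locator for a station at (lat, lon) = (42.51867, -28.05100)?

Shift to the Maidenhead origin (180°W, 90°S): lon 151.9490, lat 132.5187.
Field: lon ⌊151.9490/20⌋ = 7 → H; lat ⌊132.5187/10⌋ = 13 → N.
Square: lon ⌊11.9490/2⌋ = 5; lat ⌊2.5187/1⌋ = 2.
Subsquare: lon ⌊1.9490/0.0833333⌋ = 23 → x; lat ⌊0.5187/0.0416667⌋ = 12 → m.

HN52xm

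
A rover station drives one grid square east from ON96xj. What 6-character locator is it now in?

PN06aj

Longitude subsquare x = 23; +1 → 24, wraps to 0 = a, carry into square.
Longitude square 9; +1 → 10, wraps to 0, carry into field.
Longitude field O = 14; +1 → 15 = P.
The latitude characters are unchanged.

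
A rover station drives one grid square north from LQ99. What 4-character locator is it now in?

LR90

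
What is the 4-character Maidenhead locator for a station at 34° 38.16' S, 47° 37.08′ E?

Shift to the Maidenhead origin (180°W, 90°S): lon 227.62, lat 55.36.
Field (20°×10°, letters A–R): lon ⌊227.62/20⌋ = 11 → L; lat ⌊55.36/10⌋ = 5 → F.
Square (2°×1°, digits 0–9): lon ⌊7.62/2⌋ = 3; lat ⌊5.36/1⌋ = 5.

LF35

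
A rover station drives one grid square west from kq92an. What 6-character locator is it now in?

KQ82xn

Longitude subsquare a = 0; −1 → -1, wraps to 23 = x, carry into square.
Longitude square 9; −1 → 8.
The latitude characters are unchanged.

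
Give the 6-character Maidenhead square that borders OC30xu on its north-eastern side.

Longitude subsquare x = 23; +1 → 24, wraps to 0 = a, carry into square.
Longitude square 3; +1 → 4.
Latitude subsquare u = 20; +1 → 21 = v.

OC40av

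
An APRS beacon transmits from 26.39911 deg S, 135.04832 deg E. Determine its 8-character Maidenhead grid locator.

PG73mo54

Add 180° to longitude and 90° to latitude: 315.04832, 63.60089.
Field: lon ⌊315.04832/20⌋ = 15 → P; lat ⌊63.60089/10⌋ = 6 → G.
Square: lon ⌊15.04832/2⌋ = 7; lat ⌊3.60089/1⌋ = 3.
Subsquare: lon ⌊1.04832/0.0833333⌋ = 12 → m; lat ⌊0.60089/0.0416667⌋ = 14 → o.
Extended square: lon ⌊0.04832/0.00833333⌋ = 5; lat ⌊0.01756/0.00416667⌋ = 4.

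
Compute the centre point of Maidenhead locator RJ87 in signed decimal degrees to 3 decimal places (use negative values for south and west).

7.500, 177.000

Field R=17, J=9: +17·20° lon, +9·10° lat → SW at lon 160°, lat 0°.
Square 8, 7: +8·2° lon, +7·1° lat → SW at lon 176°, lat 7°.
Cell spans 2° lon × 1° lat. Centre is SW corner plus half of each.
latitude 7.500, longitude 177.000.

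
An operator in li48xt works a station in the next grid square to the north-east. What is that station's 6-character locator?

Longitude subsquare x = 23; +1 → 24, wraps to 0 = a, carry into square.
Longitude square 4; +1 → 5.
Latitude subsquare t = 19; +1 → 20 = u.

LI58au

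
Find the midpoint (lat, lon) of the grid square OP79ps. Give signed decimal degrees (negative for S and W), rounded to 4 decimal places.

Field O=14, P=15: +14·20° lon, +15·10° lat → SW at lon 100°, lat 60°.
Square 7, 9: +7·2° lon, +9·1° lat → SW at lon 114°, lat 69°.
Subsquare p=15, s=18: +15·0.0833333° lon, +18·0.0416667° lat → SW at lon 115.25°, lat 69.75°.
Cell spans 0.0833333° lon × 0.0416667° lat. Centre is SW corner plus half of each.
latitude 69.7708, longitude 115.2917.

69.7708, 115.2917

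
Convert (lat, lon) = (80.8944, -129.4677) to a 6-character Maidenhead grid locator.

CR50gv

Offset from 180°W / 90°S: lon 50.5323°, lat 170.8944°.
Field: 50.5323/20 → 2 → C, 170.8944/10 → 17 → R; chars CR.
Square: 10.5323/2 → 5, 0.8944/1 → 0; chars 50.
Subsquare: 0.5323/0.0833333 → 6 → g, 0.8944/0.0416667 → 21 → v; chars gv.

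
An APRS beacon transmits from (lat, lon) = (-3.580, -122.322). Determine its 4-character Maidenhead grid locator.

CI86

Add 180° to longitude and 90° to latitude: 57.68, 86.42.
Field: lon ⌊57.68/20⌋ = 2 → C; lat ⌊86.42/10⌋ = 8 → I.
Square: lon ⌊17.68/2⌋ = 8; lat ⌊6.42/1⌋ = 6.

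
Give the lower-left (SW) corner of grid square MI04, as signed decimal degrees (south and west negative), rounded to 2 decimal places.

-6.00, 60.00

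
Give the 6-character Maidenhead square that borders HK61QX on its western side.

HK61px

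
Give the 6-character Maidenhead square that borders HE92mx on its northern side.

HE93ma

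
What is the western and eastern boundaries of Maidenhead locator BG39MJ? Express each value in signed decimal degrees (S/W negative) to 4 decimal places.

-153.0000, -152.9167

Field B=1, G=6: +1·20° lon, +6·10° lat → SW at lon -160°, lat -30°.
Square 3, 9: +3·2° lon, +9·1° lat → SW at lon -154°, lat -21°.
Subsquare m=12, j=9: +12·0.0833333° lon, +9·0.0416667° lat → SW at lon -153°, lat -20.625°.
Cell spans 0.0833333° lon × 0.0416667° lat.
west -153.0000, east -152.9167.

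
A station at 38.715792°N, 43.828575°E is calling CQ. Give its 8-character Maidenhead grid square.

Shift to the Maidenhead origin (180°W, 90°S): lon 223.82858, lat 128.71579.
Field: 223.82858/20 → 11 → L, 128.71579/10 → 12 → M; chars LM.
Square: 3.82858/2 → 1, 8.71579/1 → 8; chars 18.
Subsquare: 1.82858/0.0833333 → 21 → v, 0.71579/0.0416667 → 17 → r; chars vr.
Extended square: 0.07858/0.00833333 → 9, 0.00746/0.00416667 → 1; chars 91.

LM18vr91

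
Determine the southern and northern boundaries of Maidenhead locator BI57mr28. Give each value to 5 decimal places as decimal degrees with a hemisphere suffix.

Field B=1, I=8: +1·20° lon, +8·10° lat → SW at lon -160°, lat -10°.
Square 5, 7: +5·2° lon, +7·1° lat → SW at lon -150°, lat -3°.
Subsquare m=12, r=17: +12·0.0833333° lon, +17·0.0416667° lat → SW at lon -149°, lat -2.29167°.
Extended square 2, 8: +2·0.00833333° lon, +8·0.00416667° lat → SW at lon -148.983°, lat -2.25833°.
Cell spans 0.00833333° lon × 0.00416667° lat.
south 2.25833° S, north 2.25417° S.

2.25833° S, 2.25417° S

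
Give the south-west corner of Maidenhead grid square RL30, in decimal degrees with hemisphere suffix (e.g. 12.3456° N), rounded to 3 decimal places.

20.000° N, 166.000° E

Field R=17, L=11: +17·20° lon, +11·10° lat → SW at lon 160°, lat 20°.
Square 3, 0: +3·2° lon, +0·1° lat → SW at lon 166°, lat 20°.
latitude 20.000° N, longitude 166.000° E.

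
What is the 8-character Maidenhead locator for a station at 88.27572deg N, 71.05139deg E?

Add 180° to longitude and 90° to latitude: 251.05139, 178.27572.
Field (20°×10°, letters A–R): 251.05139/20 → 12 → M, 178.27572/10 → 17 → R; chars MR.
Square (2°×1°, digits 0–9): 11.05139/2 → 5, 8.27572/1 → 8; chars 58.
Subsquare (5′×2.5′, letters a–x): 1.05139/0.0833333 → 12 → m, 0.27572/0.0416667 → 6 → g; chars mg.
Extended square (30″×15″, digits 0–9): 0.05139/0.00833333 → 6, 0.02572/0.00416667 → 6; chars 66.

MR58mg66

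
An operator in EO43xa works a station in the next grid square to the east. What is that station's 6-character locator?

EO53aa

Longitude subsquare x = 23; +1 → 24, wraps to 0 = a, carry into square.
Longitude square 4; +1 → 5.
The latitude characters are unchanged.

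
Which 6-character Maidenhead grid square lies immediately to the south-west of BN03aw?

AN93xv

Longitude subsquare a = 0; −1 → -1, wraps to 23 = x, carry into square.
Longitude square 0; −1 → -1, wraps to 9, carry into field.
Longitude field B = 1; −1 → 0 = A.
Latitude subsquare w = 22; −1 → 21 = v.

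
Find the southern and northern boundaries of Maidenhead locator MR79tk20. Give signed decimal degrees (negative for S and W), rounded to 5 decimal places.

89.41667, 89.42083

Field M=12, R=17: +12·20° lon, +17·10° lat → SW at lon 60°, lat 80°.
Square 7, 9: +7·2° lon, +9·1° lat → SW at lon 74°, lat 89°.
Subsquare t=19, k=10: +19·0.0833333° lon, +10·0.0416667° lat → SW at lon 75.5833°, lat 89.4167°.
Extended square 2, 0: +2·0.00833333° lon, +0·0.00416667° lat → SW at lon 75.6°, lat 89.4167°.
Cell spans 0.00833333° lon × 0.00416667° lat.
south 89.41667, north 89.42083.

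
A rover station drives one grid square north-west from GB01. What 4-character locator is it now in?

Longitude square 0; −1 → -1, wraps to 9, carry into field.
Longitude field G = 6; −1 → 5 = F.
Latitude square 1; +1 → 2.

FB92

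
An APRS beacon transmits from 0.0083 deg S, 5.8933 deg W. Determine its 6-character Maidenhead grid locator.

II79bx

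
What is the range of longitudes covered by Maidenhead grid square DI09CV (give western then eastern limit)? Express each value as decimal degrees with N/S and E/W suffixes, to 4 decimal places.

119.8333° W, 119.7500° W

Field D=3, I=8: +3·20° lon, +8·10° lat → SW at lon -120°, lat -10°.
Square 0, 9: +0·2° lon, +9·1° lat → SW at lon -120°, lat -1°.
Subsquare c=2, v=21: +2·0.0833333° lon, +21·0.0416667° lat → SW at lon -119.833°, lat -0.125°.
Cell spans 0.0833333° lon × 0.0416667° lat.
west 119.8333° W, east 119.7500° W.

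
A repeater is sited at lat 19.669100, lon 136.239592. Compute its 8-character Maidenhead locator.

PK89cq80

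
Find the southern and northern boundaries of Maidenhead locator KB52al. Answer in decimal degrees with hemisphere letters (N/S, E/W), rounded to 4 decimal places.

77.5417° S, 77.5000° S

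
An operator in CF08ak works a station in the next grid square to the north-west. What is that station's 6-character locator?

Longitude subsquare a = 0; −1 → -1, wraps to 23 = x, carry into square.
Longitude square 0; −1 → -1, wraps to 9, carry into field.
Longitude field C = 2; −1 → 1 = B.
Latitude subsquare k = 10; +1 → 11 = l.

BF98xl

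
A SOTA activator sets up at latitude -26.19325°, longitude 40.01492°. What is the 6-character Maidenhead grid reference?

Add 180° to longitude and 90° to latitude: 220.0149, 63.8068.
Field: lon ⌊220.0149/20⌋ = 11 → L; lat ⌊63.8068/10⌋ = 6 → G.
Square: lon ⌊0.0149/2⌋ = 0; lat ⌊3.8068/1⌋ = 3.
Subsquare: lon ⌊0.0149/0.0833333⌋ = 0 → a; lat ⌊0.8068/0.0416667⌋ = 19 → t.

LG03at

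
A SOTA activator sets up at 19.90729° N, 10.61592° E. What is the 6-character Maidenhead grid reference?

JK59hv

Add 180° to longitude and 90° to latitude: 190.6159, 109.9073.
Field: 190.6159/20 → 9 → J, 109.9073/10 → 10 → K; chars JK.
Square: 10.6159/2 → 5, 9.9073/1 → 9; chars 59.
Subsquare: 0.6159/0.0833333 → 7 → h, 0.9073/0.0416667 → 21 → v; chars hv.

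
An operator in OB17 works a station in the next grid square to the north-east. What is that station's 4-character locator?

Longitude square 1; +1 → 2.
Latitude square 7; +1 → 8.

OB28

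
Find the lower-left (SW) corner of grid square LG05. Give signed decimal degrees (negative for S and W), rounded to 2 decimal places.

-25.00, 40.00

Field L=11, G=6: +11·20° lon, +6·10° lat → SW at lon 40°, lat -30°.
Square 0, 5: +0·2° lon, +5·1° lat → SW at lon 40°, lat -25°.
latitude -25.00, longitude 40.00.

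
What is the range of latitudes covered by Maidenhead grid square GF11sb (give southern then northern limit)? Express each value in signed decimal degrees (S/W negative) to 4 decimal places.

-38.9583, -38.9167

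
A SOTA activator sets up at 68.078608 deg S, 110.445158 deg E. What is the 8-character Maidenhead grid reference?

OC51fw31

Add 180° to longitude and 90° to latitude: 290.44516, 21.92139.
Field: 290.44516/20 → 14 → O, 21.92139/10 → 2 → C; chars OC.
Square: 10.44516/2 → 5, 1.92139/1 → 1; chars 51.
Subsquare: 0.44516/0.0833333 → 5 → f, 0.92139/0.0416667 → 22 → w; chars fw.
Extended square: 0.02849/0.00833333 → 3, 0.00473/0.00416667 → 1; chars 31.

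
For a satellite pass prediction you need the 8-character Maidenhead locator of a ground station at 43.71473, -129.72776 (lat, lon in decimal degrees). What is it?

Shift to the Maidenhead origin (180°W, 90°S): lon 50.27224, lat 133.71473.
Field: lon ⌊50.27224/20⌋ = 2 → C; lat ⌊133.71473/10⌋ = 13 → N.
Square: lon ⌊10.27224/2⌋ = 5; lat ⌊3.71473/1⌋ = 3.
Subsquare: lon ⌊0.27224/0.0833333⌋ = 3 → d; lat ⌊0.71473/0.0416667⌋ = 17 → r.
Extended square: lon ⌊0.02224/0.00833333⌋ = 2; lat ⌊0.00640/0.00416667⌋ = 1.

CN53dr21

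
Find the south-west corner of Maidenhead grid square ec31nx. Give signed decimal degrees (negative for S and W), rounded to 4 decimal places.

-68.0417, -92.9167

Field E=4, C=2: +4·20° lon, +2·10° lat → SW at lon -100°, lat -70°.
Square 3, 1: +3·2° lon, +1·1° lat → SW at lon -94°, lat -69°.
Subsquare n=13, x=23: +13·0.0833333° lon, +23·0.0416667° lat → SW at lon -92.9167°, lat -68.0417°.
latitude -68.0417, longitude -92.9167.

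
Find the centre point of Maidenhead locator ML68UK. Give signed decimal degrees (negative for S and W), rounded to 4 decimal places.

28.4375, 73.7083

Field M=12, L=11: +12·20° lon, +11·10° lat → SW at lon 60°, lat 20°.
Square 6, 8: +6·2° lon, +8·1° lat → SW at lon 72°, lat 28°.
Subsquare u=20, k=10: +20·0.0833333° lon, +10·0.0416667° lat → SW at lon 73.6667°, lat 28.4167°.
Cell spans 0.0833333° lon × 0.0416667° lat. Centre is SW corner plus half of each.
latitude 28.4375, longitude 73.7083.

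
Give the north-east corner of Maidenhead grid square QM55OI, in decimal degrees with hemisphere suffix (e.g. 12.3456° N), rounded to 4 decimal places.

35.3750° N, 151.2500° E

Field Q=16, M=12: +16·20° lon, +12·10° lat → SW at lon 140°, lat 30°.
Square 5, 5: +5·2° lon, +5·1° lat → SW at lon 150°, lat 35°.
Subsquare o=14, i=8: +14·0.0833333° lon, +8·0.0416667° lat → SW at lon 151.167°, lat 35.3333°.
Cell spans 0.0833333° lon × 0.0416667° lat. NE corner is SW corner plus one full cell.
latitude 35.3750° N, longitude 151.2500° E.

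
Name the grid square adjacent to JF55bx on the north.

JF56ba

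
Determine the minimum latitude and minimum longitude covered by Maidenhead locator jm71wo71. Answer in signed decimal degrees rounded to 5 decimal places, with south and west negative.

31.58750, 15.89167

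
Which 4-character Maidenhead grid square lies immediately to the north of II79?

IJ70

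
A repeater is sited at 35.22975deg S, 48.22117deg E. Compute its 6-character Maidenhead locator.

Shift to the Maidenhead origin (180°W, 90°S): lon 228.2212, lat 54.7702.
Field: 228.2212/20 → 11 → L, 54.7702/10 → 5 → F; chars LF.
Square: 8.2212/2 → 4, 4.7702/1 → 4; chars 44.
Subsquare: 0.2212/0.0833333 → 2 → c, 0.7702/0.0416667 → 18 → s; chars cs.

LF44cs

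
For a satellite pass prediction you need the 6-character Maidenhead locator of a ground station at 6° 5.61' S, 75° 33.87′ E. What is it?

Add 180° to longitude and 90° to latitude: 255.5645, 83.9065.
Field: lon ⌊255.5645/20⌋ = 12 → M; lat ⌊83.9065/10⌋ = 8 → I.
Square: lon ⌊15.5645/2⌋ = 7; lat ⌊3.9065/1⌋ = 3.
Subsquare: lon ⌊1.5645/0.0833333⌋ = 18 → s; lat ⌊0.9065/0.0416667⌋ = 21 → v.

MI73sv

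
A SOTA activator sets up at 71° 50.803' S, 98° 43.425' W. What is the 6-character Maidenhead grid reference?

EB08pd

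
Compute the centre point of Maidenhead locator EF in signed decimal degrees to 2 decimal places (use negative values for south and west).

-35.00, -90.00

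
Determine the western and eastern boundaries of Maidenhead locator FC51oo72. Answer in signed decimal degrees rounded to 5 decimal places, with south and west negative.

-68.77500, -68.76667

Field F=5, C=2: +5·20° lon, +2·10° lat → SW at lon -80°, lat -70°.
Square 5, 1: +5·2° lon, +1·1° lat → SW at lon -70°, lat -69°.
Subsquare o=14, o=14: +14·0.0833333° lon, +14·0.0416667° lat → SW at lon -68.8333°, lat -68.4167°.
Extended square 7, 2: +7·0.00833333° lon, +2·0.00416667° lat → SW at lon -68.775°, lat -68.4083°.
Cell spans 0.00833333° lon × 0.00416667° lat.
west -68.77500, east -68.76667.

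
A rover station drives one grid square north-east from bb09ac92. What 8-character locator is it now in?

BB09bc03

Longitude extended square 9; +1 → 10, wraps to 0, carry into subsquare.
Longitude subsquare a = 0; +1 → 1 = b.
Latitude extended square 2; +1 → 3.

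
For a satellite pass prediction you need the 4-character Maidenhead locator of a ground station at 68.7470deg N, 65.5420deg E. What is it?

Offset from 180°W / 90°S: lon 245.54°, lat 158.75°.
Field: lon ⌊245.54/20⌋ = 12 → M; lat ⌊158.75/10⌋ = 15 → P.
Square: lon ⌊5.54/2⌋ = 2; lat ⌊8.75/1⌋ = 8.

MP28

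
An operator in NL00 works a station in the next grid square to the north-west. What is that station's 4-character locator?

ML91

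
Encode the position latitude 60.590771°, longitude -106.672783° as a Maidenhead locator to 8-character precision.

Add 180° to longitude and 90° to latitude: 73.32722, 150.59077.
Field: lon ⌊73.32722/20⌋ = 3 → D; lat ⌊150.59077/10⌋ = 15 → P.
Square: lon ⌊13.32722/2⌋ = 6; lat ⌊0.59077/1⌋ = 0.
Subsquare: lon ⌊1.32722/0.0833333⌋ = 15 → p; lat ⌊0.59077/0.0416667⌋ = 14 → o.
Extended square: lon ⌊0.07722/0.00833333⌋ = 9; lat ⌊0.00744/0.00416667⌋ = 1.

DP60po91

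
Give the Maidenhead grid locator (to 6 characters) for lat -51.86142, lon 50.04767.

Shift to the Maidenhead origin (180°W, 90°S): lon 230.0477, lat 38.1386.
Field (20°×10°, letters A–R): lon ⌊230.0477/20⌋ = 11 → L; lat ⌊38.1386/10⌋ = 3 → D.
Square (2°×1°, digits 0–9): lon ⌊10.0477/2⌋ = 5; lat ⌊8.1386/1⌋ = 8.
Subsquare (5′×2.5′, letters a–x): lon ⌊0.0477/0.0833333⌋ = 0 → a; lat ⌊0.1386/0.0416667⌋ = 3 → d.

LD58ad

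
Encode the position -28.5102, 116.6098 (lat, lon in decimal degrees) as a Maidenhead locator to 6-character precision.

Shift to the Maidenhead origin (180°W, 90°S): lon 296.6098, lat 61.4898.
Field: lon ⌊296.6098/20⌋ = 14 → O; lat ⌊61.4898/10⌋ = 6 → G.
Square: lon ⌊16.6098/2⌋ = 8; lat ⌊1.4898/1⌋ = 1.
Subsquare: lon ⌊0.6098/0.0833333⌋ = 7 → h; lat ⌊0.4898/0.0416667⌋ = 11 → l.

OG81hl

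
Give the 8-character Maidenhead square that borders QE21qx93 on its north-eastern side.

QE21rx04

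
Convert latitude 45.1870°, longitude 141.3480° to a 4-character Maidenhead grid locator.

QN05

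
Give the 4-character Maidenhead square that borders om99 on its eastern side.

PM09

Longitude square 9; +1 → 10, wraps to 0, carry into field.
Longitude field O = 14; +1 → 15 = P.
The latitude characters are unchanged.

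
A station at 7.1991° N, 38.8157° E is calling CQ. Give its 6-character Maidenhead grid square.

Offset from 180°W / 90°S: lon 218.8157°, lat 97.1991°.
Field: 218.8157/20 → 10 → K, 97.1991/10 → 9 → J; chars KJ.
Square: 18.8157/2 → 9, 7.1991/1 → 7; chars 97.
Subsquare: 0.8157/0.0833333 → 9 → j, 0.1991/0.0416667 → 4 → e; chars je.

KJ97je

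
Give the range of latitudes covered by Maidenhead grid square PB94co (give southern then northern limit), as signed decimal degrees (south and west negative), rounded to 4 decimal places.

Field P=15, B=1: +15·20° lon, +1·10° lat → SW at lon 120°, lat -80°.
Square 9, 4: +9·2° lon, +4·1° lat → SW at lon 138°, lat -76°.
Subsquare c=2, o=14: +2·0.0833333° lon, +14·0.0416667° lat → SW at lon 138.167°, lat -75.4167°.
Cell spans 0.0833333° lon × 0.0416667° lat.
south -75.4167, north -75.3750.

-75.4167, -75.3750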